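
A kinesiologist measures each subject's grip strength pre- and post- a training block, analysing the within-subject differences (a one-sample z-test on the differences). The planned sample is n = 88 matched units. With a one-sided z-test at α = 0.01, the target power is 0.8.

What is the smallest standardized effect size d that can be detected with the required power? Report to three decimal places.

Need Φ(δ − 2.326) = 0.8, so δ = 2.326 + 0.842 = 3.168.
δ = d·√n ⇒ d = δ/√n = 3.168/√88 = 0.3377.

d ≈ 0.338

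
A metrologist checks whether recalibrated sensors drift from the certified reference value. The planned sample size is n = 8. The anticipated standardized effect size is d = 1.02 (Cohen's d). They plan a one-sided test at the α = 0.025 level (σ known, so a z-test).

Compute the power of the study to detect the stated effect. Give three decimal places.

Noncentrality parameter: δ = d·√n = 1.02 × √8 = 2.8850
One-sided α = 0.025 → critical value z_{0.025} = 1.960.
Power = Φ(δ − 1.960) = Φ(0.925) = 0.8225.

Power ≈ 0.823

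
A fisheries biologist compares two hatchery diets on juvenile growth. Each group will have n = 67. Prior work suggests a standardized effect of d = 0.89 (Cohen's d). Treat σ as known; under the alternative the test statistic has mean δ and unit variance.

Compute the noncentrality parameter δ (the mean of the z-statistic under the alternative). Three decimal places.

δ ≈ 5.151

δ = d·√(n/2) = 0.89 × √(67/2) = 5.1512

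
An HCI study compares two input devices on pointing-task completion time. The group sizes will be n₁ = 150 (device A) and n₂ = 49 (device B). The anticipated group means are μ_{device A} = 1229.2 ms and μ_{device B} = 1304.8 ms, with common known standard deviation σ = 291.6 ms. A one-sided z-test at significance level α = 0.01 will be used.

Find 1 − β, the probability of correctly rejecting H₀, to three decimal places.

Standardized effect: d = |μ_{device A} − μ_{device B}| / σ = |1229.2 − 1304.8| / 291.6 = 0.2593
Noncentrality parameter: δ = d / √(1/n₁ + 1/n₂) = 0.2593 / √(1/150 + 1/49) = 1.5756
Critical value for a one-sided test at α = 0.01: z_α = 2.326.
Power = Φ(δ − 2.326) = Φ(-0.751) = 0.2264.

Power ≈ 0.226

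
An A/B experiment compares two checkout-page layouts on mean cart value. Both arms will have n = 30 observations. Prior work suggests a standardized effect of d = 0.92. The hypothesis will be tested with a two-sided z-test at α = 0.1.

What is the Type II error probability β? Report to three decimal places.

Noncentrality parameter: δ = d·√(n/2) = 0.92 × √(30/2) = 3.5631
Critical value for a two-sided test at α = 0.1: z_{α/2} = 1.645.
Power = Φ(δ − 1.645) + Φ(−δ − 1.645) = Φ(1.918) + Φ(-5.208) = 0.9725 + 0.0000 = 0.9725.
Type II error: β = 1 − power = 1 − 0.9725 = 0.0275.

β ≈ 0.028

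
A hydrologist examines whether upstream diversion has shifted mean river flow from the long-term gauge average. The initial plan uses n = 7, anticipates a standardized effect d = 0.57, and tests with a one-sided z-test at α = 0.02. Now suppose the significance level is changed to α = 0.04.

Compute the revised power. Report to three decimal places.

Power ≈ 0.404

δ = d·√n = 0.57 × √7 = 1.5081 (unchanged). New critical value: z_{0.04} = 1.751.
Revised power = Φ(δ − 1.751) = Φ(-0.243) = 0.4042.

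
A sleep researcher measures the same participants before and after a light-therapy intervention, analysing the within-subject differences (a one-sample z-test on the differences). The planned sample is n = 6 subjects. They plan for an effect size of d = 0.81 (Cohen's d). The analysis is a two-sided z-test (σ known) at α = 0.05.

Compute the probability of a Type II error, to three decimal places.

β ≈ 0.490

Noncentrality parameter: δ = d·√n = 0.81 × √6 = 1.9841
Two-sided α = 0.05 → critical value z_{0.025} = 1.960.
Power = Φ(δ − 1.960) + Φ(−δ − 1.960) = Φ(0.024) + Φ(-3.944) = 0.5096 + 0.0000 = 0.5097.
Type II error: β = 1 − power = 1 − 0.5097 = 0.4903.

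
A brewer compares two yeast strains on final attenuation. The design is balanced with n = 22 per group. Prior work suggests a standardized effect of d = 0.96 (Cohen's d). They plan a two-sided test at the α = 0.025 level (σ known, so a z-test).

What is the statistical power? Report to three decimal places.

Power ≈ 0.827

Noncentrality parameter: δ = d·√(n/2) = 0.96 × √(22/2) = 3.1840
Two-sided α = 0.025 → critical value z_{0.0125} = 2.241.
Power = Φ(δ − 2.241) + Φ(−δ − 2.241) = Φ(0.943) + Φ(-5.425) = 0.8270 + 0.0000 = 0.8270.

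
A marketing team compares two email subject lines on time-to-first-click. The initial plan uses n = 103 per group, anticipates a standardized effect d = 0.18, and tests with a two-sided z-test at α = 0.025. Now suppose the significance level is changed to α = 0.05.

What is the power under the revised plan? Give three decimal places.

Power ≈ 0.253

δ = d·√(n/2) = 0.18 × √(103/2) = 1.2917 (unchanged). New critical value: z_{0.025} = 1.960.
Revised power = Φ(δ − 1.960) + Φ(−δ − 1.960) = Φ(-0.668) + Φ(-3.252) = 0.2520 + 0.0006 = 0.2526.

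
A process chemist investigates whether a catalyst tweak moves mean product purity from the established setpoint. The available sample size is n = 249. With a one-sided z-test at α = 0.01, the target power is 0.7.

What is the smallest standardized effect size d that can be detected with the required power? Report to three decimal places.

Required noncentrality: δ = z_{0.01} + z_{0.30} = 2.326 + 0.524 = 2.851.
δ = d·√n ⇒ d = δ/√n = 2.851/√249 = 0.1807.

d ≈ 0.181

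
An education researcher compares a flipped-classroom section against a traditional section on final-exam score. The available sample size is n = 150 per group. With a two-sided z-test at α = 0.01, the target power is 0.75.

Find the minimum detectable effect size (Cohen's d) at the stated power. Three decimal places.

Required noncentrality: δ = z_{0.005} + z_{0.25} = 2.576 + 0.674 = 3.250.
(Lower-tail contribution to power is negligible for δ > 0.)
δ = d·√(n/2) ⇒ d = δ/√(n/2) = 3.250/√(150/2) = 0.3753.

d ≈ 0.375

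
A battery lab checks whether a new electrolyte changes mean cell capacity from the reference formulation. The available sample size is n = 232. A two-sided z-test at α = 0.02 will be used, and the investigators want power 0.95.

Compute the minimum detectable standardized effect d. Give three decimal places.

Required noncentrality: δ = z_{0.01} + z_{0.05} = 2.326 + 1.645 = 3.971.
(The second rejection-region term Φ(−δ − z_{α/2}) is negligible and dropped.)
δ = d·√n ⇒ d = δ/√n = 3.971/√232 = 0.2607.

d ≈ 0.261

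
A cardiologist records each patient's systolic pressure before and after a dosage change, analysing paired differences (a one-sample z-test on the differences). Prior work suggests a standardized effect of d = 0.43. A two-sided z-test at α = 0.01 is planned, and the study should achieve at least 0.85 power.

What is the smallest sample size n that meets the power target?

Set Φ(δ − 2.576) = 0.85; then δ − 2.576 = Φ⁻¹(0.85) = 1.036, giving δ = 3.612.
(Ignoring the negligible lower-tail rejection probability gives the usual closed-form inversion.)
δ = d·√n ⇒ n = (δ/d)² = (3.612 / 0.43)² = 70.57.
Round up to the next whole unit.

n = 71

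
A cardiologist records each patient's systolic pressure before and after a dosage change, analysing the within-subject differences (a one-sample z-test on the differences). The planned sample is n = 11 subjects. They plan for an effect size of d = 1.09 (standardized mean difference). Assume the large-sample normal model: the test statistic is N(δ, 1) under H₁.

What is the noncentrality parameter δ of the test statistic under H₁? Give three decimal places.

δ ≈ 3.615

δ = d·√n = 1.09 × √11 = 3.6151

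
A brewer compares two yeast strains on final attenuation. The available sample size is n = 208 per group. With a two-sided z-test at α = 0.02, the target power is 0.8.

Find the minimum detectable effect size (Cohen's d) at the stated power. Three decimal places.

Required noncentrality: δ = z_{0.01} + z_{0.20} = 2.326 + 0.842 = 3.168.
(The second rejection-region term Φ(−δ − z_{α/2}) is negligible and dropped.)
δ = d·√(n/2) ⇒ d = δ/√(n/2) = 3.168/√(208/2) = 0.3106.

d ≈ 0.311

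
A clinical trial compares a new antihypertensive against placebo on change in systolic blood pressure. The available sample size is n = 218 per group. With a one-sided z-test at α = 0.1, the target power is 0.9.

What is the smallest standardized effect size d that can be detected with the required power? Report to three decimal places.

d ≈ 0.246

Need Φ(δ − 1.282) = 0.9, so δ = 1.282 + 1.282 = 2.563.
δ = d·√(n/2) ⇒ d = δ/√(n/2) = 2.563/√(218/2) = 0.2455.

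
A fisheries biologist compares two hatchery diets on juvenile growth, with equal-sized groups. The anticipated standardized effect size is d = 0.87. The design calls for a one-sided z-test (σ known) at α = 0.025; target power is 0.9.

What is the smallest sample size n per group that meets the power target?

For power 0.9 need Φ(δ − z_{0.025}) = 0.9, so δ = z_{0.025} + z_{0.10} = 1.960 + 1.282 = 3.242.
δ = d·√(n/2) ⇒ n = 2(δ/d)² = 2 × (3.242 / 0.87)² = 27.76.
Rounding up, n = 28 per group.

n = 28 per group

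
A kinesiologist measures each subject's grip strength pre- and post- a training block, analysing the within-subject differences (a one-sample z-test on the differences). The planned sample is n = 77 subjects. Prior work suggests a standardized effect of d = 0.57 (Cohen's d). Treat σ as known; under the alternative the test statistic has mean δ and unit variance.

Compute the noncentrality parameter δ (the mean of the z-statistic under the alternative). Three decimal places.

δ ≈ 5.002

The noncentrality parameter scales effect size by the design's sample-size factor: δ = d·√n = 0.57 × √77 = 5.0017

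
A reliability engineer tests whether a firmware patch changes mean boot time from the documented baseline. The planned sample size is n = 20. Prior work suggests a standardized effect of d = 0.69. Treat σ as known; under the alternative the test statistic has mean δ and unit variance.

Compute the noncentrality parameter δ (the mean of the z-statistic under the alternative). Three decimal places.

The noncentrality parameter scales effect size by the design's sample-size factor: δ = d·√n = 0.69 × √20 = 3.0858

δ ≈ 3.086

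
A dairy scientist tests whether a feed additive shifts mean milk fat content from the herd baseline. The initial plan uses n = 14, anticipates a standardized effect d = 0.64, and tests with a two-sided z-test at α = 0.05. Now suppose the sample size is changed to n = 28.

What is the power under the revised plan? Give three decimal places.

With n = 28: δ = d·√n = 0.64 × √28 = 3.3866. Critical value z_{0.025} = 1.960.
Revised power = Φ(δ − 1.960) + Φ(−δ − 1.960) = Φ(1.427) + Φ(-5.347) = 0.9232 + 0.0000 = 0.9232.

Power ≈ 0.923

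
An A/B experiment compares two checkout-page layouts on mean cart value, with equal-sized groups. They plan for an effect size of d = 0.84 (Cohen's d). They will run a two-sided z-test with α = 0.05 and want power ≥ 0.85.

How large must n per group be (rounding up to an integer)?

n = 26 per group

For power 0.85 need Φ(δ − z_{0.025}) = 0.85, so δ = z_{0.025} + z_{0.15} = 1.960 + 1.036 = 2.996.
(The Φ(−δ − z_{α/2}) term is vanishingly small for δ > 0 and is dropped in the standard sample-size formula.)
δ = d·√(n/2) ⇒ n = 2(δ/d)² = 2 × (2.996 / 0.84)² = 25.45.
Round up to the next whole unit.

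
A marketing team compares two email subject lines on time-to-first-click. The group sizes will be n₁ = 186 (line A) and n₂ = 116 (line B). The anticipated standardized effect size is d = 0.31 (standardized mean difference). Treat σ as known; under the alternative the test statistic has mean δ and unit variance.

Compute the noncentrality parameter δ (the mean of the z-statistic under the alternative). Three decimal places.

δ ≈ 2.620

δ = d / √(1/n₁ + 1/n₂) = 0.31 / √(1/186 + 1/116) = 2.6203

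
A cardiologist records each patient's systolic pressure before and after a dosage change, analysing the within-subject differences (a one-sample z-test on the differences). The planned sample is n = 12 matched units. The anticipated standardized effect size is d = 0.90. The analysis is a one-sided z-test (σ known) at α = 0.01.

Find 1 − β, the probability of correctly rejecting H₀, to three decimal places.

Power ≈ 0.786

Noncentrality parameter: δ = d·√n = 0.90 × √12 = 3.1177
One-sided α = 0.01 → critical value z_{0.01} = 2.326.
Power = Φ(δ − 2.326) = Φ(0.791) = 0.7856.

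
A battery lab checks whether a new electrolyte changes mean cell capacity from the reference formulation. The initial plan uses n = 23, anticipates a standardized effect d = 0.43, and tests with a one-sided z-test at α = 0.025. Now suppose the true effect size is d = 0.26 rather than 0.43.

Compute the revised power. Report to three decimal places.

With d = 0.26: δ = d·√n = 0.26 × √23 = 1.2469. Critical value z_{0.025} = 1.960.
Revised power = Φ(δ − 1.960) = Φ(-0.713) = 0.2379.

Power ≈ 0.238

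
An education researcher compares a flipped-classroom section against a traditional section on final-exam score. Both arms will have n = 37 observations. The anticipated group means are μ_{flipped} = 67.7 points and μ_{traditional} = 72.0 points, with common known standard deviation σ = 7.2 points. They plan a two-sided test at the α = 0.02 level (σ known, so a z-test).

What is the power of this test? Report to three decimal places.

Standardized effect: d = |μ_{flipped} − μ_{traditional}| / σ = |67.7 − 72.0| / 7.2 = 0.5972
Noncentrality parameter: δ = d·√(n/2) = 0.5972 × √(37/2) = 2.5687
Two-sided α = 0.02 → critical value z_{0.01} = 2.326.
Power = Φ(δ − 2.326) + Φ(−δ − 2.326) = Φ(0.242) + Φ(-4.895) = 0.5958 + 0.0000 = 0.5958.

Power ≈ 0.596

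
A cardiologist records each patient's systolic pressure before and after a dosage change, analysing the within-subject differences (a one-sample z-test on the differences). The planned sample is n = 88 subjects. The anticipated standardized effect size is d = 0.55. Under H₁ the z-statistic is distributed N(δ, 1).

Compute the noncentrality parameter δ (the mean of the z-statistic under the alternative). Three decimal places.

The noncentrality parameter scales effect size by the design's sample-size factor: δ = d·√n = 0.55 × √88 = 5.1595

δ ≈ 5.159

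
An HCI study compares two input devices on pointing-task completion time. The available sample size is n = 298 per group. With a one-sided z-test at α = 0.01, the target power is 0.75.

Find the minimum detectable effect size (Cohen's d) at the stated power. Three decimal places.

Required noncentrality: δ = z_{0.01} + z_{0.25} = 2.326 + 0.674 = 3.001.
δ = d·√(n/2) ⇒ d = δ/√(n/2) = 3.001/√(298/2) = 0.2458.

d ≈ 0.246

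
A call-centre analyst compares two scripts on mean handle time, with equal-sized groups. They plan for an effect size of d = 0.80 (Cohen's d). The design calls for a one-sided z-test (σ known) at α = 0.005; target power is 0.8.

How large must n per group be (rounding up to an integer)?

n = 37 per group

For power 0.8 need Φ(δ − z_{0.005}) = 0.8, so δ = z_{0.005} + z_{0.20} = 2.576 + 0.842 = 3.417.
δ = d·√(n/2) ⇒ n = 2(δ/d)² = 2 × (3.417 / 0.80)² = 36.50.
Round up to the next whole unit.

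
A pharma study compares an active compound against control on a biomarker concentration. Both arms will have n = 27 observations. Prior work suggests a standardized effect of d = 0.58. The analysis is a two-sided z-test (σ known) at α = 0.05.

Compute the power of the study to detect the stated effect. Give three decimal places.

Noncentrality parameter: δ = d·√(n/2) = 0.58 × √(27/2) = 2.1311
Critical value for a two-sided test at α = 0.05: z_{α/2} = 1.960.
Power = Φ(δ − 1.960) + Φ(−δ − 1.960) = Φ(0.171) + Φ(-4.091) = 0.5679 + 0.0000 = 0.5679.

Power ≈ 0.568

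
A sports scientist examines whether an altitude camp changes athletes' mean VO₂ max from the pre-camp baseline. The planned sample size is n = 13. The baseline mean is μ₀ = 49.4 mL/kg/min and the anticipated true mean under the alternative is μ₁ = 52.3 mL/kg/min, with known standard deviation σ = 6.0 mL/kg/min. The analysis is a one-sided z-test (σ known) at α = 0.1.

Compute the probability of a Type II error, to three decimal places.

Standardized effect: d = |μ₁ − μ₀| / σ = |52.3 − 49.4| / 6.0 = 0.4833
Noncentrality parameter: λ = d·√n = 0.4833 × √13 = 1.7427
One-sided α = 0.1 → critical value z_{0.1} = 1.282.
Power = P(Z > 1.282 − λ) = Φ(0.461) = 0.6776.
Type II error: β = 1 − power = 1 − 0.6776 = 0.3224.

β ≈ 0.322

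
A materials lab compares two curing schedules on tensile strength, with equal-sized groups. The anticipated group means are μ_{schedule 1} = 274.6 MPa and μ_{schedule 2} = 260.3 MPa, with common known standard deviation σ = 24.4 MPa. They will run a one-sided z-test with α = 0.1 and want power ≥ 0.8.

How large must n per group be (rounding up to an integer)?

n = 27 per group

Standardized effect: d = |μ_{schedule 1} − μ_{schedule 2}| / σ = |274.6 − 260.3| / 24.4 = 0.5861
For power 0.8 need Φ(δ − z_{0.1}) = 0.8, so δ = z_{0.1} + z_{0.20} = 1.282 + 0.842 = 2.123.
δ = d·√(n/2) ⇒ n = 2(δ/d)² = 2 × (2.123 / 0.5861)² = 26.25.
Round up to the next whole unit.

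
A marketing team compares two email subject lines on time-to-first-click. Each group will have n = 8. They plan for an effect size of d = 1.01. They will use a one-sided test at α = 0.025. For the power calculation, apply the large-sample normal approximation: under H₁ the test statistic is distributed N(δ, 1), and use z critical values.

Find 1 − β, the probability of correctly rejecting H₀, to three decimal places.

Power ≈ 0.524

Noncentrality parameter: δ = d·√(n/2) = 1.01 × √(8/2) = 2.0200
One-sided α = 0.025 → critical value z_{0.025} = 1.960.
Power = P(Z > 1.960 − δ) = Φ(0.060) = 0.5239.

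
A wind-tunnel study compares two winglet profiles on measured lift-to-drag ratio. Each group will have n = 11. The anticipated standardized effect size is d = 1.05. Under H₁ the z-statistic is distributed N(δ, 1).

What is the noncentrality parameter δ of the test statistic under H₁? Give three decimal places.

δ = d·√(n/2) = 1.05 × √(11/2) = 2.4625

δ ≈ 2.462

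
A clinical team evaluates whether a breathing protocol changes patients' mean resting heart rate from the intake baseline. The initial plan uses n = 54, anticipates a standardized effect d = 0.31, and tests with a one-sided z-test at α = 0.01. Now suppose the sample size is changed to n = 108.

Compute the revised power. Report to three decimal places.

With n = 108: δ = d·√n = 0.31 × √108 = 3.2216. Critical value z_{0.01} = 2.326.
Revised power = P(Z > 2.326 − δ) = Φ(0.895) = 0.8147.

Power ≈ 0.815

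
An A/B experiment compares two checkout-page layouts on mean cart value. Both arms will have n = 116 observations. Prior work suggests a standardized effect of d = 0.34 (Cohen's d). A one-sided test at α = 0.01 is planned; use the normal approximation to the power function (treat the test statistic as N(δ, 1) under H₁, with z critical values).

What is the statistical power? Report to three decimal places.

Power ≈ 0.604

Noncentrality parameter: δ = d·√(n/2) = 0.34 × √(116/2) = 2.5894
One-sided α = 0.01 → critical value z_{0.01} = 2.326.
Power = Φ(δ − 2.326) = Φ(0.263) = 0.6037.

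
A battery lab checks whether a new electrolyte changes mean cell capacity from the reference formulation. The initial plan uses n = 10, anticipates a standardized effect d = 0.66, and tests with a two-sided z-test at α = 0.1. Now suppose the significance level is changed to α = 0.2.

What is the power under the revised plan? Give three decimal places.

Power ≈ 0.790

δ = d·√n = 0.66 × √10 = 2.0871 (unchanged). New critical value: z_{0.1} = 1.282.
Revised power = Φ(δ − 1.282) + Φ(−δ − 1.282) = Φ(0.806) + Φ(-3.369) = 0.7897 + 0.0004 = 0.7901.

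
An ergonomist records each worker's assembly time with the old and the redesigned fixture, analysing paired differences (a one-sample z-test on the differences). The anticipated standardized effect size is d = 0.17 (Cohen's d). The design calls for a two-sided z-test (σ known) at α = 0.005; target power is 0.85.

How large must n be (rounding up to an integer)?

n = 512

For power 0.85 need Φ(δ − z_{0.0025}) = 0.85, so δ = z_{0.0025} + z_{0.15} = 2.807 + 1.036 = 3.843.
(For δ > 0 the lower-tail rejection region contributes negligibly to power, so the one-term inversion is standard.)
δ = d·√n ⇒ n = (δ/d)² = (3.843 / 0.17)² = 511.15.
Rounding up, n = 512.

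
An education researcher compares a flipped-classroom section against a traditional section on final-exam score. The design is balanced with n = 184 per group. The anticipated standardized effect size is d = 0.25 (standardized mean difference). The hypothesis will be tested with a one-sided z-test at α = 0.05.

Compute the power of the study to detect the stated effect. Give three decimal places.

Noncentrality parameter: λ = d·√(n/2) = 0.25 × √(184/2) = 2.3979
Critical value for a one-sided test at α = 0.05: z_α = 1.645.
Power = Φ(λ − 1.645) = Φ(0.753) = 0.7743.

Power ≈ 0.774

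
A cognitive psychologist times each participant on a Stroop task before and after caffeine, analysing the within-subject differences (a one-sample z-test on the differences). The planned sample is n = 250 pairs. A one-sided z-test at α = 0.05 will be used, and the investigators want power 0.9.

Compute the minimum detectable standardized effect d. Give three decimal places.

d ≈ 0.185

Required noncentrality: δ = z_{0.05} + z_{0.10} = 1.645 + 1.282 = 2.926.
δ = d·√n ⇒ d = δ/√n = 2.926/√250 = 0.1851.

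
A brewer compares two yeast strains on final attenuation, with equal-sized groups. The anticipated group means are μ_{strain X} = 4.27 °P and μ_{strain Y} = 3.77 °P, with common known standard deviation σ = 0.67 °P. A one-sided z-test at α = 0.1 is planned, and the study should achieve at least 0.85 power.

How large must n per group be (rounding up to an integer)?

Standardized effect: d = |μ_{strain X} − μ_{strain Y}| / σ = |4.27 − 3.77| / 0.67 = 0.7463
For power 0.85 need Φ(δ − z_{0.1}) = 0.85, so δ = z_{0.1} + z_{0.15} = 1.282 + 1.036 = 2.318.
δ = d·√(n/2) ⇒ n = 2(δ/d)² = 2 × (2.318 / 0.7463)² = 19.30.
Rounding up, n = 20 per group.

n = 20 per group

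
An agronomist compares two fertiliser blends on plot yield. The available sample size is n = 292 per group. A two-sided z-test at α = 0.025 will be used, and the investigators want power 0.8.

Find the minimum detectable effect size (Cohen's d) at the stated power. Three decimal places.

Need Φ(δ − 2.241) = 0.8, so δ = 2.241 + 0.842 = 3.083.
(Lower-tail contribution to power is negligible for δ > 0.)
δ = d·√(n/2) ⇒ d = δ/√(n/2) = 3.083/√(292/2) = 0.2552.

d ≈ 0.255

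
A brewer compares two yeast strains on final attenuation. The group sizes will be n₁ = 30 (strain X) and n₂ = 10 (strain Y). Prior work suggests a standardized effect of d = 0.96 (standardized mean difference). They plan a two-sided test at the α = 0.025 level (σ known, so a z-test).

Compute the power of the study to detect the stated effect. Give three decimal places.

Power ≈ 0.651

Noncentrality parameter: δ = d / √(1/n₁ + 1/n₂) = 0.96 / √(1/30 + 1/10) = 2.6291
Two-sided α = 0.025 → critical value z_{0.0125} = 2.241.
Power = Φ(δ − 2.241) + Φ(−δ − 2.241) = Φ(0.388) + Φ(-4.870) = 0.6509 + 0.0000 = 0.6509.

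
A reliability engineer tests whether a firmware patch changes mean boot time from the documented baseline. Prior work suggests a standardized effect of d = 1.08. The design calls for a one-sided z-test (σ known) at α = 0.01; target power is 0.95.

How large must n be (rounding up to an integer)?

Set Φ(δ − 2.326) = 0.95; then δ − 2.326 = Φ⁻¹(0.95) = 1.645, giving δ = 3.971.
δ = d·√n ⇒ n = (δ/d)² = (3.971 / 1.08)² = 13.52.
Round up to the next whole unit.

n = 14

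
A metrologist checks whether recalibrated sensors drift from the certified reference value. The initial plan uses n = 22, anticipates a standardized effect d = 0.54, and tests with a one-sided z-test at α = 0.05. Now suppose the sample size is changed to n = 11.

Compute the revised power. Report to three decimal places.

With n = 11: δ = d·√n = 0.54 × √11 = 1.7910. Critical value z_{0.05} = 1.645.
Revised power = P(Z > 1.645 − δ) = Φ(0.146) = 0.5581.

Power ≈ 0.558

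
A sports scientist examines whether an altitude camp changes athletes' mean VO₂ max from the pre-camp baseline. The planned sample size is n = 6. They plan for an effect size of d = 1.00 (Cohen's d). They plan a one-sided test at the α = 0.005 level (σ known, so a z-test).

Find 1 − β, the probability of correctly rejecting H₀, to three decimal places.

Noncentrality parameter: δ = d·√n = 1.00 × √6 = 2.4495
One-sided α = 0.005 → critical value z_{0.005} = 2.576.
Power = Φ(δ − 2.576) = Φ(-0.126) = 0.4497.

Power ≈ 0.450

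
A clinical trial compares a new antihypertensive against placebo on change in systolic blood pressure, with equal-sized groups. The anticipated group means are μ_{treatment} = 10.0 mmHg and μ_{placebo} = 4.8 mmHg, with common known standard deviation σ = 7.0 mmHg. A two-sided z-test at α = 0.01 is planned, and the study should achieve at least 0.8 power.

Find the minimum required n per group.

Standardized effect: d = |μ_{treatment} − μ_{placebo}| / σ = |10.0 − 4.8| / 7.0 = 0.7429
Set Φ(δ − 2.576) = 0.8; then δ − 2.576 = Φ⁻¹(0.8) = 0.842, giving δ = 3.417.
(The Φ(−δ − z_{α/2}) term is vanishingly small for δ > 0 and is dropped in the standard sample-size formula.)
δ = d·√(n/2) ⇒ n = 2(δ/d)² = 2 × (3.417 / 0.7429)² = 42.33.
Rounding up, n = 43 per group.

n = 43 per group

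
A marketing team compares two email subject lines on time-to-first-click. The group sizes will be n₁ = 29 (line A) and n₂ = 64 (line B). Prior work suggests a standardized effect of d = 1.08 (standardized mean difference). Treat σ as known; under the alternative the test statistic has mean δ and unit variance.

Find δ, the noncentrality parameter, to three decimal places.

δ ≈ 4.825

The noncentrality parameter scales effect size by the design's sample-size factor: δ = d / √(1/n₁ + 1/n₂) = 1.08 / √(1/29 + 1/64) = 4.8247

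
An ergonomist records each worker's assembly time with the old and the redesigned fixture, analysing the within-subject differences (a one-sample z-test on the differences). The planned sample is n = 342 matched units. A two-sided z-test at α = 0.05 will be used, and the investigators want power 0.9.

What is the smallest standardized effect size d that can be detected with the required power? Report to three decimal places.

d ≈ 0.175

Need Φ(δ − 1.960) = 0.9, so δ = 1.960 + 1.282 = 3.242.
(Lower-tail contribution to power is negligible for δ > 0.)
δ = d·√n ⇒ d = δ/√n = 3.242/√342 = 0.1753.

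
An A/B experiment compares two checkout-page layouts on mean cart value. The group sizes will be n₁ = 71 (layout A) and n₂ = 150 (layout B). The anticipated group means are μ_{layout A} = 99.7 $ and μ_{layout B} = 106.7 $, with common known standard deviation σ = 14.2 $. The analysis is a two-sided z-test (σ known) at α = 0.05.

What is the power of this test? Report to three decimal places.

Standardized effect: d = |μ_{layout A} − μ_{layout B}| / σ = |99.7 − 106.7| / 14.2 = 0.4930
Noncentrality parameter: δ = d / √(1/n₁ + 1/n₂) = 0.4930 / √(1/71 + 1/150) = 3.4221
Critical value for a two-sided test at α = 0.05: z_{α/2} = 1.960.
Power = Φ(δ − 1.960) + Φ(−δ − 1.960) = Φ(1.462) + Φ(-5.382) = 0.9281 + 0.0000 = 0.9281.

Power ≈ 0.928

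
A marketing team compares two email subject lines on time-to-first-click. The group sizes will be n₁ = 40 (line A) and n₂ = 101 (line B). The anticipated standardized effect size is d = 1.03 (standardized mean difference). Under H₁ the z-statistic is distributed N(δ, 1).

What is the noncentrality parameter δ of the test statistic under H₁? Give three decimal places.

δ ≈ 5.513

The noncentrality parameter scales effect size by the design's sample-size factor: δ = d / √(1/n₁ + 1/n₂) = 1.03 / √(1/40 + 1/101) = 5.5134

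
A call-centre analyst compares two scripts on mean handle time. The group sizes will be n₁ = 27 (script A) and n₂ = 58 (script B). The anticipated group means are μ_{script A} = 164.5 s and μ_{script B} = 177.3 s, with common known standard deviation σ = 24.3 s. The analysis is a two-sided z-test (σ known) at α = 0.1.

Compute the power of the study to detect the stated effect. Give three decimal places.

Standardized effect: d = |μ_{script A} − μ_{script B}| / σ = |164.5 − 177.3| / 24.3 = 0.5267
Noncentrality parameter: δ = d / √(1/n₁ + 1/n₂) = 0.5267 / √(1/27 + 1/58) = 2.2609
Two-sided α = 0.1 → critical value z_{0.05} = 1.645.
Power = Φ(δ − 1.645) + Φ(−δ − 1.645) = Φ(0.616) + Φ(-3.906) = 0.7311 + 0.0000 = 0.7311.

Power ≈ 0.731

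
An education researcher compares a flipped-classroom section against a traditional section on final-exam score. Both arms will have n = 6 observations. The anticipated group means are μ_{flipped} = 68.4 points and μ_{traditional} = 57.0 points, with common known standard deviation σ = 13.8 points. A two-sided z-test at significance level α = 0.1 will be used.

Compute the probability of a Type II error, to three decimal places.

β ≈ 0.584

Standardized effect: d = |μ_{flipped} − μ_{traditional}| / σ = |68.4 − 57.0| / 13.8 = 0.8261
Noncentrality parameter: δ = d·√(n/2) = 0.8261 × √(6/2) = 1.4308
Two-sided α = 0.1 → critical value z_{0.05} = 1.645.
Power = Φ(δ − 1.645) + Φ(−δ − 1.645) = Φ(-0.214) + Φ(-3.076) = 0.4153 + 0.0011 = 0.4163.
Type II error: β = 1 − power = 1 − 0.4163 = 0.5837.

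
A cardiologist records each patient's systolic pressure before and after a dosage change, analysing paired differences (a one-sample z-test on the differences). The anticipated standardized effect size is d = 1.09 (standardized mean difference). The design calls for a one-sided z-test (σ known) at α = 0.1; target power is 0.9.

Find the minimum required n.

n = 6

For power 0.9 need Φ(δ − z_{0.1}) = 0.9, so δ = z_{0.1} + z_{0.10} = 1.282 + 1.282 = 2.563.
δ = d·√n ⇒ n = (δ/d)² = (2.563 / 1.09)² = 5.53.
Round up to the next whole unit.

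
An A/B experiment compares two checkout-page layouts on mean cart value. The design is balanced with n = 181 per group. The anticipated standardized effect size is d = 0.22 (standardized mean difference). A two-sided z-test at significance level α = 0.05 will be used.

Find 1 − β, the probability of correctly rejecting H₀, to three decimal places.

Noncentrality parameter: δ = d·√(n/2) = 0.22 × √(181/2) = 2.0929
Critical value for a two-sided test at α = 0.05: z_{α/2} = 1.960.
Power = Φ(δ − 1.960) + Φ(−δ − 1.960) = Φ(0.133) + Φ(-4.053) = 0.5529 + 0.0000 = 0.5529.

Power ≈ 0.553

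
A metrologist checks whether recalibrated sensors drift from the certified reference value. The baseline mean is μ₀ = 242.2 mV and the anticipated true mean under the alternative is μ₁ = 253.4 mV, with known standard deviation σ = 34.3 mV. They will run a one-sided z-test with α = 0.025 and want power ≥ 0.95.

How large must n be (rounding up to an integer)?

Standardized effect: d = |μ₁ − μ₀| / σ = |253.4 − 242.2| / 34.3 = 0.3265
For power 0.95 need Φ(δ − z_{0.025}) = 0.95, so δ = z_{0.025} + z_{0.05} = 1.960 + 1.645 = 3.605.
δ = d·√n ⇒ n = (δ/d)² = (3.605 / 0.3265)² = 121.88.
Round up to the next whole unit.

n = 122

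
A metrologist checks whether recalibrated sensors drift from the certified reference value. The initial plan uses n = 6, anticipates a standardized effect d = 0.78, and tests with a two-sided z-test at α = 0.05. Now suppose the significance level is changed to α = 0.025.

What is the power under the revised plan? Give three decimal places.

Power ≈ 0.370

δ = d·√n = 0.78 × √6 = 1.9106 (unchanged). New critical value: z_{0.0125} = 2.241.
Revised power = Φ(δ − 2.241) + Φ(−δ − 2.241) = Φ(-0.331) + Φ(-4.152) = 0.3704 + 0.0000 = 0.3704.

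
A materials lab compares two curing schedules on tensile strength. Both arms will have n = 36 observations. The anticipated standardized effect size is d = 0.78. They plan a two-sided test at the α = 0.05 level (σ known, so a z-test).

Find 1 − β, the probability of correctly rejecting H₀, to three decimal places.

Noncentrality parameter: δ = d·√(n/2) = 0.78 × √(36/2) = 3.3093
Two-sided α = 0.05 → critical value z_{0.025} = 1.960.
Power = Φ(δ − 1.960) + Φ(−δ − 1.960) = Φ(1.349) + Φ(-5.269) = 0.9114 + 0.0000 = 0.9114.

Power ≈ 0.911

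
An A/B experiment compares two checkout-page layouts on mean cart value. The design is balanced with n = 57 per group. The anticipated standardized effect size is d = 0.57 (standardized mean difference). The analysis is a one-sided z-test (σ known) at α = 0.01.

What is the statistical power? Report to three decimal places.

Power ≈ 0.763

Noncentrality parameter: δ = d·√(n/2) = 0.57 × √(57/2) = 3.0430
Critical value for a one-sided test at α = 0.01: z_α = 2.326.
Power = Φ(δ − 2.326) = Φ(0.717) = 0.7632.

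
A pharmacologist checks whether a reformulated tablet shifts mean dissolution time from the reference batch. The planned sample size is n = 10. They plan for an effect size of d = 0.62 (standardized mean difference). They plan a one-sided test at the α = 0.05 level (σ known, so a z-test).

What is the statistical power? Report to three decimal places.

Power ≈ 0.624

Noncentrality parameter: δ = d·√n = 0.62 × √10 = 1.9606
Critical value for a one-sided test at α = 0.05: z_α = 1.645.
Power = P(Z > 1.645 − δ) = Φ(0.316) = 0.6239.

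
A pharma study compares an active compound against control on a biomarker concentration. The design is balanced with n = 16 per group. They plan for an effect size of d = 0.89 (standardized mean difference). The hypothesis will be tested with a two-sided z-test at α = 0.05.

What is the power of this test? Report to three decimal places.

Power ≈ 0.711

Noncentrality parameter: δ = d·√(n/2) = 0.89 × √(16/2) = 2.5173
Two-sided α = 0.05 → critical value z_{0.025} = 1.960.
Power = Φ(δ − 1.960) + Φ(−δ − 1.960) = Φ(0.557) + Φ(-4.477) = 0.7114 + 0.0000 = 0.7114.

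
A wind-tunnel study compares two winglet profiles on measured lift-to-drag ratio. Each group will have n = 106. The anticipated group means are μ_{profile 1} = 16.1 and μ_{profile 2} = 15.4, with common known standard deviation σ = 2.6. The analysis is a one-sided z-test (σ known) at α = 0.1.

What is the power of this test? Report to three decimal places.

Standardized effect: d = |μ_{profile 1} − μ_{profile 2}| / σ = |16.1 − 15.4| / 2.6 = 0.2692
Noncentrality parameter: δ = d·√(n/2) = 0.2692 × √(106/2) = 1.9600
Critical value for a one-sided test at α = 0.1: z_α = 1.282.
Power = P(Z > 1.282 − δ) = Φ(0.678) = 0.7513.

Power ≈ 0.751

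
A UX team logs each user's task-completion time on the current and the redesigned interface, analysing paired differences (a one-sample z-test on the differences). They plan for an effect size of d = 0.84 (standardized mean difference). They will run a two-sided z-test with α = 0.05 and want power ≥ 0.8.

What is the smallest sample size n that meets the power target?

For power 0.8 need Φ(δ − z_{0.025}) = 0.8, so δ = z_{0.025} + z_{0.20} = 1.960 + 0.842 = 2.802.
(For δ > 0 the lower-tail rejection region contributes negligibly to power, so the one-term inversion is standard.)
δ = d·√n ⇒ n = (δ/d)² = (2.802 / 0.84)² = 11.12.
Rounding up, n = 12.

n = 12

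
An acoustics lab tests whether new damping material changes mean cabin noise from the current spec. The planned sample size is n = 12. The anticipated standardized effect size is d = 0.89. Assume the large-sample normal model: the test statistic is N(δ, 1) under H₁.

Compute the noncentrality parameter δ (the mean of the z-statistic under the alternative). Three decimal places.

δ = d·√n = 0.89 × √12 = 3.0831

δ ≈ 3.083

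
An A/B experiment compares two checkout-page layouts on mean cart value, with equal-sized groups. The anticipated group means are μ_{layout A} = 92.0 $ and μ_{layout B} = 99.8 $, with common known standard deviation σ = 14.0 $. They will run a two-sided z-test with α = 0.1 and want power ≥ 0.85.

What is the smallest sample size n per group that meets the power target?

Standardized effect: d = |μ_{layout A} − μ_{layout B}| / σ = |92.0 − 99.8| / 14.0 = 0.5571
Set Φ(δ − 1.645) = 0.85; then δ − 1.645 = Φ⁻¹(0.85) = 1.036, giving δ = 2.681.
(Ignoring the negligible lower-tail rejection probability gives the usual closed-form inversion.)
δ = d·√(n/2) ⇒ n = 2(δ/d)² = 2 × (2.681 / 0.5571)² = 46.32.
Round up to the next whole unit.

n = 47 per group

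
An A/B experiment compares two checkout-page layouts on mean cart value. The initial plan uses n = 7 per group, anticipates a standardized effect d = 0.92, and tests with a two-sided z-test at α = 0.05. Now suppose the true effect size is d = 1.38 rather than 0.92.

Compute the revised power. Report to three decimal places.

Power ≈ 0.733

With d = 1.38: δ = d·√(n/2) = 1.38 × √(7/2) = 2.5817. Critical value z_{0.025} = 1.960.
Revised power = Φ(δ − 1.960) + Φ(−δ − 1.960) = Φ(0.622) + Φ(-4.542) = 0.7330 + 0.0000 = 0.7330.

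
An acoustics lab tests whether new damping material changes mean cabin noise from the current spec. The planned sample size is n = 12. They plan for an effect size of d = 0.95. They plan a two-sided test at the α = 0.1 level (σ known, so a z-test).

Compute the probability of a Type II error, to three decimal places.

Noncentrality parameter: δ = d·√n = 0.95 × √12 = 3.2909
Two-sided α = 0.1 → critical value z_{0.05} = 1.645.
Power = Φ(δ − 1.645) + Φ(−δ − 1.645) = Φ(1.646) + Φ(-4.936) = 0.9501 + 0.0000 = 0.9501.
Type II error: β = 1 − power = 1 − 0.9501 = 0.0499.

β ≈ 0.050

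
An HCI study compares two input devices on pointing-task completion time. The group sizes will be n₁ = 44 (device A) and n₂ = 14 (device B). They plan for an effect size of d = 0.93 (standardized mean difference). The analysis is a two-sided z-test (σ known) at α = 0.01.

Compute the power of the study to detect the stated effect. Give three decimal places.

Power ≈ 0.675

Noncentrality parameter: δ = d / √(1/n₁ + 1/n₂) = 0.93 / √(1/44 + 1/14) = 3.0308
Two-sided α = 0.01 → critical value z_{0.005} = 2.576.
Power = Φ(δ − 2.576) + Φ(−δ − 2.576) = Φ(0.455) + Φ(-5.607) = 0.6754 + 0.0000 = 0.6754.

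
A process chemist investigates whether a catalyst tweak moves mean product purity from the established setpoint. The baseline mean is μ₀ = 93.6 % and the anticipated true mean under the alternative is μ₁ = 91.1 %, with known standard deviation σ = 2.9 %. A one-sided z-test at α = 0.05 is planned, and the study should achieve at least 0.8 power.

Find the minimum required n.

n = 9

Standardized effect: d = |μ₁ − μ₀| / σ = |91.1 − 93.6| / 2.9 = 0.8621
Set Φ(δ − 1.645) = 0.8; then δ − 1.645 = Φ⁻¹(0.8) = 0.842, giving δ = 2.486.
δ = d·√n ⇒ n = (δ/d)² = (2.486 / 0.8621)² = 8.32.
Round up to the next whole unit.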